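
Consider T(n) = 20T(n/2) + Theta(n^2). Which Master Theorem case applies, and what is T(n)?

Master Theorem for T(n) = 20T(n/2) + O(n^2):

a = 20, b = 2, c = 2
log_b(a) = log_2(20) = 4.3219

Case 1: c = 2 < log_2(20) = 4.3219
T(n) = O(n^(log_2 20))

For T(n) = 20T(n/2) + O(n^2): log_2(20) = 4.3219. This is Case 1 of the Master Theorem (c < log_b(a), work dominated by leaves), giving O(n^(log_2 20)).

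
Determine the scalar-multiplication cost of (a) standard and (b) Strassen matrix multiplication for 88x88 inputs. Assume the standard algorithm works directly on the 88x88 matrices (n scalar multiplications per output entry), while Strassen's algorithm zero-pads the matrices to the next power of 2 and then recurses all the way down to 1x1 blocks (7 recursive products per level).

Matrix multiplication for 88x88 matrices:

Strassen's algorithm requires power-of-2 dimensions. Pad 88x88 to 128x128 (next power of 2).

Standard algorithm: 88^3 = 681472 multiplications
Strassen's algorithm: 7^(log2(128)) = 7^7 = 823543 multiplications
Difference: 681472 - 823543 = -142071 (Strassen uses MORE here due to padding overhead — for small or just-over-power-of-2 n, padding can outweigh the per-level savings)

Standard: 681472 multiplications (88^3). Strassen: 823543 multiplications (7^7, after padding to 128x128). Strassen reduces 8 recursive multiplications to 7 at each level.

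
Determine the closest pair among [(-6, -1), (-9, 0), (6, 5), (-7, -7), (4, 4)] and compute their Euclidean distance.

Computing all pairwise distances among 5 points:

d((-6, -1), (-9, 0)) = 3.1623
d((-6, -1), (6, 5)) = 13.4164
d((-6, -1), (-7, -7)) = 6.0828
d((-6, -1), (4, 4)) = 11.1803
d((-9, 0), (6, 5)) = 15.8114
d((-9, 0), (-7, -7)) = 7.2801
d((-9, 0), (4, 4)) = 13.6015
d((6, 5), (-7, -7)) = 17.6918
d((6, 5), (4, 4)) = 2.2361 <-- minimum
d((-7, -7), (4, 4)) = 15.5563

Closest pair: (6, 5) and (4, 4) with distance 2.2361

The closest pair is (6, 5) and (4, 4) with Euclidean distance 2.2361. For 5 points, brute-force pairwise comparison is shown above. For large n, the divide-and-conquer algorithm (sort by x, recurse on halves, check the dividing strip) achieves O(n log n).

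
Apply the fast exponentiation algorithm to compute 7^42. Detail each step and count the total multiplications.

Computing 7^42 by squaring (build up from 7^1; each line after the first costs one multiplication):

7^1 = 7
7^2 = (7^1)^2 = 7^2 = 49
7^4 = (7^2)^2 = 49^2 = 2401
7^5 = 7 * 7^4 = 7 * 2401 = 16807
7^10 = (7^5)^2 = 16807^2 = 282475249
7^20 = (7^10)^2 = 282475249^2 = 79792266297612001
7^21 = 7 * 7^20 = 7 * 79792266297612001 = 558545864083284007
7^42 = (7^21)^2 = 558545864083284007^2 = 311973482284542371301330321821976049

Result: 311973482284542371301330321821976049
Multiplications needed: 7 (7 lines after 7^1)

7^42 = 311973482284542371301330321821976049. Using exponentiation by squaring, this requires 7 multiplications. The key idea: if the exponent is even, square the half-power; if odd, multiply by the base once.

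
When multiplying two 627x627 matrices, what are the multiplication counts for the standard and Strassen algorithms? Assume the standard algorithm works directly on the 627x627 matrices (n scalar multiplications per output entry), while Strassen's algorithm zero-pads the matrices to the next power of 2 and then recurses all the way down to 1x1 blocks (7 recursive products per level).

Matrix multiplication for 627x627 matrices:

Strassen's algorithm requires power-of-2 dimensions. Pad 627x627 to 1024x1024 (next power of 2).

Standard algorithm: 627^3 = 246491883 multiplications
Strassen's algorithm: 7^(log2(1024)) = 7^10 = 282475249 multiplications
Difference: 246491883 - 282475249 = -35983366 (Strassen uses MORE here due to padding overhead — for small or just-over-power-of-2 n, padding can outweigh the per-level savings)

Standard: 246491883 multiplications (627^3). Strassen: 282475249 multiplications (7^10, after padding to 1024x1024). Strassen reduces 8 recursive multiplications to 7 at each level.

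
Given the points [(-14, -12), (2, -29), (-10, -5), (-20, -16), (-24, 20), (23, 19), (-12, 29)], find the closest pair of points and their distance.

Computing all pairwise distances among 7 points:

d((-14, -12), (2, -29)) = 23.3452
d((-14, -12), (-10, -5)) = 8.0623
d((-14, -12), (-20, -16)) = 7.2111 <-- minimum
d((-14, -12), (-24, 20)) = 33.5261
d((-14, -12), (23, 19)) = 48.2701
d((-14, -12), (-12, 29)) = 41.0488
d((2, -29), (-10, -5)) = 26.8328
d((2, -29), (-20, -16)) = 25.5539
d((2, -29), (-24, 20)) = 55.4707
d((2, -29), (23, 19)) = 52.3927
d((2, -29), (-12, 29)) = 59.6657
d((-10, -5), (-20, -16)) = 14.8661
d((-10, -5), (-24, 20)) = 28.6531
d((-10, -5), (23, 19)) = 40.8044
d((-10, -5), (-12, 29)) = 34.0588
d((-20, -16), (-24, 20)) = 36.2215
d((-20, -16), (23, 19)) = 55.4437
d((-20, -16), (-12, 29)) = 45.7056
d((-24, 20), (23, 19)) = 47.0106
d((-24, 20), (-12, 29)) = 15.0
d((23, 19), (-12, 29)) = 36.4005

Closest pair: (-14, -12) and (-20, -16) with distance 7.2111

The closest pair is (-14, -12) and (-20, -16) with Euclidean distance 7.2111. For 7 points, brute-force pairwise comparison is shown above. For large n, the divide-and-conquer algorithm (sort by x, recurse on halves, check the dividing strip) achieves O(n log n).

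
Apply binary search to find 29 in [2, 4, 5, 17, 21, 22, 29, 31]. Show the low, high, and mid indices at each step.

Binary search for 29 in [2, 4, 5, 17, 21, 22, 29, 31]:

lo=0, hi=7, mid=3, arr[mid]=17 -> 17 < 29, search right half
lo=4, hi=7, mid=5, arr[mid]=22 -> 22 < 29, search right half
lo=6, hi=7, mid=6, arr[mid]=29 -> Found target at index 6!

Binary search finds 29 at index 6 after 3 comparisons. The search repeatedly halves the search space by comparing with the middle element.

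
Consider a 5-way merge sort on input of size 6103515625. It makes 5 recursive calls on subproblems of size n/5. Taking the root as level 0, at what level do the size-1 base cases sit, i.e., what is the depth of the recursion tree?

For divide and conquer with division factor 5:

Problem sizes at each level:
Level 0: 6103515625
Level 1: 1220703125
Level 2: 244140625
Level 3: 48828125
Level 4: 9765625
Level 5: 1953125
Level 6: 390625
Level 7: 78125
Level 8: 15625
Level 9: 3125
Level 10: 625
Level 11: 125
Level 12: 25
Level 13: 5
Level 14: 1

The root is level 0 and the size-1 base case is level 14 (the tree spans levels 0 through 14, i.e. 15 levels counting the root), so the depth is the number of divisions: log_5(6103515625) = 14

The recursion tree depth is log_5(6103515625) = 14. At each level, the problem size is divided by 5, so it takes 14 divisions to reduce to a base case of size 1. The algorithm makes 5 recursive calls at each level.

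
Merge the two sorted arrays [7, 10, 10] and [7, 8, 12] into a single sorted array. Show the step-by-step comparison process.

Merging process:

Compare 7 vs 7: take 7 from left. Merged: [7]
Compare 10 vs 7: take 7 from right. Merged: [7, 7]
Compare 10 vs 8: take 8 from right. Merged: [7, 7, 8]
Compare 10 vs 12: take 10 from left. Merged: [7, 7, 8, 10]
Compare 10 vs 12: take 10 from left. Merged: [7, 7, 8, 10, 10]
Append remaining from right: [12]. Merged: [7, 7, 8, 10, 10, 12]

Final merged array: [7, 7, 8, 10, 10, 12]
Total comparisons: 5

The merged array is [7, 7, 8, 10, 10, 12], requiring 5 comparisons. The merge step runs in O(n) time where n is the total number of elements.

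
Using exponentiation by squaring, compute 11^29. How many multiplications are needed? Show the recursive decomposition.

Computing 11^29 by squaring (build up from 11^1; each line after the first costs one multiplication):

11^1 = 11
11^2 = (11^1)^2 = 11^2 = 121
11^3 = 11 * 11^2 = 11 * 121 = 1331
11^6 = (11^3)^2 = 1331^2 = 1771561
11^7 = 11 * 11^6 = 11 * 1771561 = 19487171
11^14 = (11^7)^2 = 19487171^2 = 379749833583241
11^28 = (11^14)^2 = 379749833583241^2 = 144209936106499234037676064081
11^29 = 11 * 11^28 = 11 * 144209936106499234037676064081 = 1586309297171491574414436704891

Result: 1586309297171491574414436704891
Multiplications needed: 7 (7 lines after 11^1)

11^29 = 1586309297171491574414436704891. Using exponentiation by squaring, this requires 7 multiplications. The key idea: if the exponent is even, square the half-power; if odd, multiply by the base once.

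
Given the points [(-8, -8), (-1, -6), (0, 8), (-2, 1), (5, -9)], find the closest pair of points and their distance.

Computing all pairwise distances among 5 points:

d((-8, -8), (-1, -6)) = 7.2801
d((-8, -8), (0, 8)) = 17.8885
d((-8, -8), (-2, 1)) = 10.8167
d((-8, -8), (5, -9)) = 13.0384
d((-1, -6), (0, 8)) = 14.0357
d((-1, -6), (-2, 1)) = 7.0711
d((-1, -6), (5, -9)) = 6.7082 <-- minimum
d((0, 8), (-2, 1)) = 7.2801
d((0, 8), (5, -9)) = 17.72
d((-2, 1), (5, -9)) = 12.2066

Closest pair: (-1, -6) and (5, -9) with distance 6.7082

The closest pair is (-1, -6) and (5, -9) with Euclidean distance 6.7082. For 5 points, brute-force pairwise comparison is shown above. For large n, the divide-and-conquer algorithm (sort by x, recurse on halves, check the dividing strip) achieves O(n log n).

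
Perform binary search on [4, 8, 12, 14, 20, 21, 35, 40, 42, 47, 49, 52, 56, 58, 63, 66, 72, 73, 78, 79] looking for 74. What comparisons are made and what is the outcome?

Binary search for 74 in [4, 8, 12, 14, 20, 21, 35, 40, 42, 47, 49, 52, 56, 58, 63, 66, 72, 73, 78, 79]:

lo=0, hi=19, mid=9, arr[mid]=47 -> 47 < 74, search right half
lo=10, hi=19, mid=14, arr[mid]=63 -> 63 < 74, search right half
lo=15, hi=19, mid=17, arr[mid]=73 -> 73 < 74, search right half
lo=18, hi=19, mid=18, arr[mid]=78 -> 78 > 74, search left half
lo=18 > hi=17, target 74 not found

Binary search determines that 74 is not in the array after 4 comparisons. The search space was exhausted without finding the target.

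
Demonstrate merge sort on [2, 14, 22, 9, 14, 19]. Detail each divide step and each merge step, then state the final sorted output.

Merge sort trace:

Split: [2, 14, 22, 9, 14, 19] -> [2, 14, 22] and [9, 14, 19]
  Split: [2, 14, 22] -> [2] and [14, 22]
    Split: [14, 22] -> [14] and [22]
    Merge: [14] + [22] -> [14, 22]
  Merge: [2] + [14, 22] -> [2, 14, 22]
  Split: [9, 14, 19] -> [9] and [14, 19]
    Split: [14, 19] -> [14] and [19]
    Merge: [14] + [19] -> [14, 19]
  Merge: [9] + [14, 19] -> [9, 14, 19]
Merge: [2, 14, 22] + [9, 14, 19] -> [2, 9, 14, 14, 19, 22]

Final sorted array: [2, 9, 14, 14, 19, 22]

The merge sort proceeds by recursively splitting the array and merging sorted halves.
After all merges, the sorted array is [2, 9, 14, 14, 19, 22].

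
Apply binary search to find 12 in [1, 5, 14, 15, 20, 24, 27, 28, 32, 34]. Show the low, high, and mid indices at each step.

Binary search for 12 in [1, 5, 14, 15, 20, 24, 27, 28, 32, 34]:

lo=0, hi=9, mid=4, arr[mid]=20 -> 20 > 12, search left half
lo=0, hi=3, mid=1, arr[mid]=5 -> 5 < 12, search right half
lo=2, hi=3, mid=2, arr[mid]=14 -> 14 > 12, search left half
lo=2 > hi=1, target 12 not found

Binary search determines that 12 is not in the array after 3 comparisons. The search space was exhausted without finding the target.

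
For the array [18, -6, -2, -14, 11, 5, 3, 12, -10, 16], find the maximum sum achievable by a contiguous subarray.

Using Kadane's algorithm on [18, -6, -2, -14, 11, 5, 3, 12, -10, 16]:

Scanning through the array:
Position 1 (value -6): max_ending_here = 12, max_so_far = 18
Position 2 (value -2): max_ending_here = 10, max_so_far = 18
Position 3 (value -14): max_ending_here = -4, max_so_far = 18
Position 4 (value 11): max_ending_here = 11, max_so_far = 18
Position 5 (value 5): max_ending_here = 16, max_so_far = 18
Position 6 (value 3): max_ending_here = 19, max_so_far = 19
Position 7 (value 12): max_ending_here = 31, max_so_far = 31
Position 8 (value -10): max_ending_here = 21, max_so_far = 31
Position 9 (value 16): max_ending_here = 37, max_so_far = 37

Maximum subarray: [11, 5, 3, 12, -10, 16]
Maximum sum: 37

The maximum subarray is [11, 5, 3, 12, -10, 16] with sum 37. This subarray runs from index 4 to index 9.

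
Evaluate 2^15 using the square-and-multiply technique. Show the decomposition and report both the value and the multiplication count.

Computing 2^15 by squaring (build up from 2^1; each line after the first costs one multiplication):

2^1 = 2
2^2 = (2^1)^2 = 2^2 = 4
2^3 = 2 * 2^2 = 2 * 4 = 8
2^6 = (2^3)^2 = 8^2 = 64
2^7 = 2 * 2^6 = 2 * 64 = 128
2^14 = (2^7)^2 = 128^2 = 16384
2^15 = 2 * 2^14 = 2 * 16384 = 32768

Result: 32768
Multiplications needed: 6 (6 lines after 2^1)

2^15 = 32768. Using exponentiation by squaring, this requires 6 multiplications. The key idea: if the exponent is even, square the half-power; if odd, multiply by the base once.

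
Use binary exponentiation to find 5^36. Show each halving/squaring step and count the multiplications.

Computing 5^36 by squaring (build up from 5^1; each line after the first costs one multiplication):

5^1 = 5
5^2 = (5^1)^2 = 5^2 = 25
5^4 = (5^2)^2 = 25^2 = 625
5^8 = (5^4)^2 = 625^2 = 390625
5^9 = 5 * 5^8 = 5 * 390625 = 1953125
5^18 = (5^9)^2 = 1953125^2 = 3814697265625
5^36 = (5^18)^2 = 3814697265625^2 = 14551915228366851806640625

Result: 14551915228366851806640625
Multiplications needed: 6 (6 lines after 5^1)

5^36 = 14551915228366851806640625. Using exponentiation by squaring, this requires 6 multiplications. The key idea: if the exponent is even, square the half-power; if odd, multiply by the base once.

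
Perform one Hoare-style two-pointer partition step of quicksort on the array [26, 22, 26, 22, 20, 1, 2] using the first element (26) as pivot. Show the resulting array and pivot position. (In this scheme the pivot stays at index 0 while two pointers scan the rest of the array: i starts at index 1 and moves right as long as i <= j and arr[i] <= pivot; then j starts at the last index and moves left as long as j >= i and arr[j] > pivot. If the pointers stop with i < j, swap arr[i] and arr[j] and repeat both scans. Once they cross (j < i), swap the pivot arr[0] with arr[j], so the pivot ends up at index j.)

Hoare-style two-pointer partition with pivot = 26:

Initial array: [26, 22, 26, 22, 20, 1, 2]

Pointers start at i = 1, j = 6.
i ends at 7, j ends at 6: the pointers have crossed (j < i), so scanning stops.

Swap pivot arr[0] with arr[6] to place pivot at position 6: [2, 22, 26, 22, 20, 1, 26]
Pivot position: 6

After partitioning with pivot 26, the array becomes [2, 22, 26, 22, 20, 1, 26]. The pivot is placed at index 6. All elements to the left of the pivot are <= 26, and all elements to the right are > 26.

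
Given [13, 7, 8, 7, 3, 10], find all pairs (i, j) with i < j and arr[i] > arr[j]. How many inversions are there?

Finding inversions in [13, 7, 8, 7, 3, 10]:

(0, 1): arr[0]=13 > arr[1]=7
(0, 2): arr[0]=13 > arr[2]=8
(0, 3): arr[0]=13 > arr[3]=7
(0, 4): arr[0]=13 > arr[4]=3
(0, 5): arr[0]=13 > arr[5]=10
(1, 4): arr[1]=7 > arr[4]=3
(2, 3): arr[2]=8 > arr[3]=7
(2, 4): arr[2]=8 > arr[4]=3
(3, 4): arr[3]=7 > arr[4]=3

Total inversions: 9

The array has 9 inversion(s): (0,1), (0,2), (0,3), (0,4), (0,5), (1,4), (2,3), (2,4), (3,4). Each pair (i,j) satisfies i < j and arr[i] > arr[j].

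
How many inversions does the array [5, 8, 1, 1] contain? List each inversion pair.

Finding inversions in [5, 8, 1, 1]:

(0, 2): arr[0]=5 > arr[2]=1
(0, 3): arr[0]=5 > arr[3]=1
(1, 2): arr[1]=8 > arr[2]=1
(1, 3): arr[1]=8 > arr[3]=1

Total inversions: 4

The array has 4 inversion(s): (0,2), (0,3), (1,2), (1,3). Each pair (i,j) satisfies i < j and arr[i] > arr[j].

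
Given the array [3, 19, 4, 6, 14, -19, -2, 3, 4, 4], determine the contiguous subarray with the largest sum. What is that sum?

Using Kadane's algorithm on [3, 19, 4, 6, 14, -19, -2, 3, 4, 4]:

Scanning through the array:
Position 1 (value 19): max_ending_here = 22, max_so_far = 22
Position 2 (value 4): max_ending_here = 26, max_so_far = 26
Position 3 (value 6): max_ending_here = 32, max_so_far = 32
Position 4 (value 14): max_ending_here = 46, max_so_far = 46
Position 5 (value -19): max_ending_here = 27, max_so_far = 46
Position 6 (value -2): max_ending_here = 25, max_so_far = 46
Position 7 (value 3): max_ending_here = 28, max_so_far = 46
Position 8 (value 4): max_ending_here = 32, max_so_far = 46
Position 9 (value 4): max_ending_here = 36, max_so_far = 46

Maximum subarray: [3, 19, 4, 6, 14]
Maximum sum: 46

The maximum subarray is [3, 19, 4, 6, 14] with sum 46. This subarray runs from index 0 to index 4.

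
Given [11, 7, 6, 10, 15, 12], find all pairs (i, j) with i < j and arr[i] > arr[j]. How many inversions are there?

Finding inversions in [11, 7, 6, 10, 15, 12]:

(0, 1): arr[0]=11 > arr[1]=7
(0, 2): arr[0]=11 > arr[2]=6
(0, 3): arr[0]=11 > arr[3]=10
(1, 2): arr[1]=7 > arr[2]=6
(4, 5): arr[4]=15 > arr[5]=12

Total inversions: 5

The array has 5 inversion(s): (0,1), (0,2), (0,3), (1,2), (4,5). Each pair (i,j) satisfies i < j and arr[i] > arr[j].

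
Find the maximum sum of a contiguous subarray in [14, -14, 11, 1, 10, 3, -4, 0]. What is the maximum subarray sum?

Using Kadane's algorithm on [14, -14, 11, 1, 10, 3, -4, 0]:

Scanning through the array:
Position 1 (value -14): max_ending_here = 0, max_so_far = 14
Position 2 (value 11): max_ending_here = 11, max_so_far = 14
Position 3 (value 1): max_ending_here = 12, max_so_far = 14
Position 4 (value 10): max_ending_here = 22, max_so_far = 22
Position 5 (value 3): max_ending_here = 25, max_so_far = 25
Position 6 (value -4): max_ending_here = 21, max_so_far = 25
Position 7 (value 0): max_ending_here = 21, max_so_far = 25

Maximum subarray: [14, -14, 11, 1, 10, 3]
Maximum sum: 25

The maximum subarray is [14, -14, 11, 1, 10, 3] with sum 25. This subarray runs from index 0 to index 5.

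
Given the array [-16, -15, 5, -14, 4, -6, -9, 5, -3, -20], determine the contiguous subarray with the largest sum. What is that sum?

Using Kadane's algorithm on [-16, -15, 5, -14, 4, -6, -9, 5, -3, -20]:

Scanning through the array:
Position 1 (value -15): max_ending_here = -15, max_so_far = -15
Position 2 (value 5): max_ending_here = 5, max_so_far = 5
Position 3 (value -14): max_ending_here = -9, max_so_far = 5
Position 4 (value 4): max_ending_here = 4, max_so_far = 5
Position 5 (value -6): max_ending_here = -2, max_so_far = 5
Position 6 (value -9): max_ending_here = -9, max_so_far = 5
Position 7 (value 5): max_ending_here = 5, max_so_far = 5
Position 8 (value -3): max_ending_here = 2, max_so_far = 5
Position 9 (value -20): max_ending_here = -18, max_so_far = 5

Maximum subarray: [5]
Maximum sum: 5

The maximum subarray is [5] with sum 5. This subarray runs from index 2 to index 2.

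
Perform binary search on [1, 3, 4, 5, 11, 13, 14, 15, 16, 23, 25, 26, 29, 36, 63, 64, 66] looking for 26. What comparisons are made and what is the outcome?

Binary search for 26 in [1, 3, 4, 5, 11, 13, 14, 15, 16, 23, 25, 26, 29, 36, 63, 64, 66]:

lo=0, hi=16, mid=8, arr[mid]=16 -> 16 < 26, search right half
lo=9, hi=16, mid=12, arr[mid]=29 -> 29 > 26, search left half
lo=9, hi=11, mid=10, arr[mid]=25 -> 25 < 26, search right half
lo=11, hi=11, mid=11, arr[mid]=26 -> Found target at index 11!

Binary search finds 26 at index 11 after 4 comparisons. The search repeatedly halves the search space by comparing with the middle element.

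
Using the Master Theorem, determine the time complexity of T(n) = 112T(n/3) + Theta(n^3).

Master Theorem for T(n) = 112T(n/3) + O(n^3):

a = 112, b = 3, c = 3
log_b(a) = log_3(112) = 4.2950

Case 1: c = 3 < log_3(112) = 4.2950
T(n) = O(n^(log_3 112))

For T(n) = 112T(n/3) + O(n^3): log_3(112) = 4.2950. This is Case 1 of the Master Theorem (c < log_b(a), work dominated by leaves), giving O(n^(log_3 112)).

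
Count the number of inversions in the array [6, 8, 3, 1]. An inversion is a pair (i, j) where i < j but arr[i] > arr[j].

Finding inversions in [6, 8, 3, 1]:

(0, 2): arr[0]=6 > arr[2]=3
(0, 3): arr[0]=6 > arr[3]=1
(1, 2): arr[1]=8 > arr[2]=3
(1, 3): arr[1]=8 > arr[3]=1
(2, 3): arr[2]=3 > arr[3]=1

Total inversions: 5

The array has 5 inversion(s): (0,2), (0,3), (1,2), (1,3), (2,3). Each pair (i,j) satisfies i < j and arr[i] > arr[j].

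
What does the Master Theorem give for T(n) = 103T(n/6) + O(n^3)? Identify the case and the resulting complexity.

Master Theorem for T(n) = 103T(n/6) + O(n^3):

a = 103, b = 6, c = 3
log_b(a) = log_6(103) = 2.5867

Case 3: c = 3 > log_6(103) = 2.5867
T(n) = O(n^3) = O(n^3)

For T(n) = 103T(n/6) + O(n^3): log_6(103) = 2.5867. This is Case 3 of the Master Theorem (c > log_b(a), work dominated by root), giving O(n^3).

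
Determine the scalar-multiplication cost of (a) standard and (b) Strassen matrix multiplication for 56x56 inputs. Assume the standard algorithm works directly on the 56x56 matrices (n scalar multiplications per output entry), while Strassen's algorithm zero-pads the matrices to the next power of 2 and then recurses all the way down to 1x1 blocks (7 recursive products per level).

Matrix multiplication for 56x56 matrices:

Strassen's algorithm requires power-of-2 dimensions. Pad 56x56 to 64x64 (next power of 2).

Standard algorithm: 56^3 = 175616 multiplications
Strassen's algorithm: 7^(log2(64)) = 7^6 = 117649 multiplications
Savings: 175616 - 117649 = 57967 multiplications

Standard: 175616 multiplications (56^3). Strassen: 117649 multiplications (7^6, after padding to 64x64). Strassen reduces 8 recursive multiplications to 7 at each level.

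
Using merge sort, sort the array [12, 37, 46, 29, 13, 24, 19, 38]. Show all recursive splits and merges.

Merge sort trace:

Split: [12, 37, 46, 29, 13, 24, 19, 38] -> [12, 37, 46, 29] and [13, 24, 19, 38]
  Split: [12, 37, 46, 29] -> [12, 37] and [46, 29]
    Split: [12, 37] -> [12] and [37]
    Merge: [12] + [37] -> [12, 37]
    Split: [46, 29] -> [46] and [29]
    Merge: [46] + [29] -> [29, 46]
  Merge: [12, 37] + [29, 46] -> [12, 29, 37, 46]
  Split: [13, 24, 19, 38] -> [13, 24] and [19, 38]
    Split: [13, 24] -> [13] and [24]
    Merge: [13] + [24] -> [13, 24]
    Split: [19, 38] -> [19] and [38]
    Merge: [19] + [38] -> [19, 38]
  Merge: [13, 24] + [19, 38] -> [13, 19, 24, 38]
Merge: [12, 29, 37, 46] + [13, 19, 24, 38] -> [12, 13, 19, 24, 29, 37, 38, 46]

Final sorted array: [12, 13, 19, 24, 29, 37, 38, 46]

The merge sort proceeds by recursively splitting the array and merging sorted halves.
After all merges, the sorted array is [12, 13, 19, 24, 29, 37, 38, 46].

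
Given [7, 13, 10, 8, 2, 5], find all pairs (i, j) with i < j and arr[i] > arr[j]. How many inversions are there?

Finding inversions in [7, 13, 10, 8, 2, 5]:

(0, 4): arr[0]=7 > arr[4]=2
(0, 5): arr[0]=7 > arr[5]=5
(1, 2): arr[1]=13 > arr[2]=10
(1, 3): arr[1]=13 > arr[3]=8
(1, 4): arr[1]=13 > arr[4]=2
(1, 5): arr[1]=13 > arr[5]=5
(2, 3): arr[2]=10 > arr[3]=8
(2, 4): arr[2]=10 > arr[4]=2
(2, 5): arr[2]=10 > arr[5]=5
(3, 4): arr[3]=8 > arr[4]=2
(3, 5): arr[3]=8 > arr[5]=5

Total inversions: 11

The array has 11 inversion(s): (0,4), (0,5), (1,2), (1,3), (1,4), (1,5), (2,3), (2,4), (2,5), (3,4), (3,5). Each pair (i,j) satisfies i < j and arr[i] > arr[j].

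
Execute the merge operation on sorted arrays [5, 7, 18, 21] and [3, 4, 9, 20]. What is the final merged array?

Merging process:

Compare 5 vs 3: take 3 from right. Merged: [3]
Compare 5 vs 4: take 4 from right. Merged: [3, 4]
Compare 5 vs 9: take 5 from left. Merged: [3, 4, 5]
Compare 7 vs 9: take 7 from left. Merged: [3, 4, 5, 7]
Compare 18 vs 9: take 9 from right. Merged: [3, 4, 5, 7, 9]
Compare 18 vs 20: take 18 from left. Merged: [3, 4, 5, 7, 9, 18]
Compare 21 vs 20: take 20 from right. Merged: [3, 4, 5, 7, 9, 18, 20]
Append remaining from left: [21]. Merged: [3, 4, 5, 7, 9, 18, 20, 21]

Final merged array: [3, 4, 5, 7, 9, 18, 20, 21]
Total comparisons: 7

The merged array is [3, 4, 5, 7, 9, 18, 20, 21], requiring 7 comparisons. The merge step runs in O(n) time where n is the total number of elements.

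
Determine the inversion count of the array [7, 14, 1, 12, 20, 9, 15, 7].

Finding inversions in [7, 14, 1, 12, 20, 9, 15, 7]:

(0, 2): arr[0]=7 > arr[2]=1
(1, 2): arr[1]=14 > arr[2]=1
(1, 3): arr[1]=14 > arr[3]=12
(1, 5): arr[1]=14 > arr[5]=9
(1, 7): arr[1]=14 > arr[7]=7
(3, 5): arr[3]=12 > arr[5]=9
(3, 7): arr[3]=12 > arr[7]=7
(4, 5): arr[4]=20 > arr[5]=9
(4, 6): arr[4]=20 > arr[6]=15
(4, 7): arr[4]=20 > arr[7]=7
(5, 7): arr[5]=9 > arr[7]=7
(6, 7): arr[6]=15 > arr[7]=7

Total inversions: 12

The array has 12 inversion(s): (0,2), (1,2), (1,3), (1,5), (1,7), (3,5), (3,7), (4,5), (4,6), (4,7), (5,7), (6,7). Each pair (i,j) satisfies i < j and arr[i] > arr[j].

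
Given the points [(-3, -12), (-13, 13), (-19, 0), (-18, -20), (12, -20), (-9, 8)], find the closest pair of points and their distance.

Computing all pairwise distances among 6 points:

d((-3, -12), (-13, 13)) = 26.9258
d((-3, -12), (-19, 0)) = 20.0
d((-3, -12), (-18, -20)) = 17.0
d((-3, -12), (12, -20)) = 17.0
d((-3, -12), (-9, 8)) = 20.8806
d((-13, 13), (-19, 0)) = 14.3178
d((-13, 13), (-18, -20)) = 33.3766
d((-13, 13), (12, -20)) = 41.4005
d((-13, 13), (-9, 8)) = 6.4031 <-- minimum
d((-19, 0), (-18, -20)) = 20.025
d((-19, 0), (12, -20)) = 36.8917
d((-19, 0), (-9, 8)) = 12.8062
d((-18, -20), (12, -20)) = 30.0
d((-18, -20), (-9, 8)) = 29.4109
d((12, -20), (-9, 8)) = 35.0

Closest pair: (-13, 13) and (-9, 8) with distance 6.4031

The closest pair is (-13, 13) and (-9, 8) with Euclidean distance 6.4031. For 6 points, brute-force pairwise comparison is shown above. For large n, the divide-and-conquer algorithm (sort by x, recurse on halves, check the dividing strip) achieves O(n log n).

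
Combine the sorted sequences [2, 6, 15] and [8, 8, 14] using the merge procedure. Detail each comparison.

Merging process:

Compare 2 vs 8: take 2 from left. Merged: [2]
Compare 6 vs 8: take 6 from left. Merged: [2, 6]
Compare 15 vs 8: take 8 from right. Merged: [2, 6, 8]
Compare 15 vs 8: take 8 from right. Merged: [2, 6, 8, 8]
Compare 15 vs 14: take 14 from right. Merged: [2, 6, 8, 8, 14]
Append remaining from left: [15]. Merged: [2, 6, 8, 8, 14, 15]

Final merged array: [2, 6, 8, 8, 14, 15]
Total comparisons: 5

The merged array is [2, 6, 8, 8, 14, 15], requiring 5 comparisons. The merge step runs in O(n) time where n is the total number of elements.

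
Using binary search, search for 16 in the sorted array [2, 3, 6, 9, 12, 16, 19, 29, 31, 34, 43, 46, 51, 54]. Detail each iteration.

Binary search for 16 in [2, 3, 6, 9, 12, 16, 19, 29, 31, 34, 43, 46, 51, 54]:

lo=0, hi=13, mid=6, arr[mid]=19 -> 19 > 16, search left half
lo=0, hi=5, mid=2, arr[mid]=6 -> 6 < 16, search right half
lo=3, hi=5, mid=4, arr[mid]=12 -> 12 < 16, search right half
lo=5, hi=5, mid=5, arr[mid]=16 -> Found target at index 5!

Binary search finds 16 at index 5 after 4 comparisons. The search repeatedly halves the search space by comparing with the middle element.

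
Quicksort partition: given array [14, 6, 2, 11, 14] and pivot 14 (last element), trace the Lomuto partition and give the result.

Lomuto partition with pivot = 14:

Initial array: [14, 6, 2, 11, 14]

arr[0]=14 <= 14: swap with position 0, array becomes [14, 6, 2, 11, 14]
arr[1]=6 <= 14: swap with position 1, array becomes [14, 6, 2, 11, 14]
arr[2]=2 <= 14: swap with position 2, array becomes [14, 6, 2, 11, 14]
arr[3]=11 <= 14: swap with position 3, array becomes [14, 6, 2, 11, 14]

Place pivot at position 4: [14, 6, 2, 11, 14]
Pivot position: 4

After partitioning with pivot 14, the array becomes [14, 6, 2, 11, 14]. The pivot is placed at index 4. All elements to the left of the pivot are <= 14, and all elements to the right are > 14.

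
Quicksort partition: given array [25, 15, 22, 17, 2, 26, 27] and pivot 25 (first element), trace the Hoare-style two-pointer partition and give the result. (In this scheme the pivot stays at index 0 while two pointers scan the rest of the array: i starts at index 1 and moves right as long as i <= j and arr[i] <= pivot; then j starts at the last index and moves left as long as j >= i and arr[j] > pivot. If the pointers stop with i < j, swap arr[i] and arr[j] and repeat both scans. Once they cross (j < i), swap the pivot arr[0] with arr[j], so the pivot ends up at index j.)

Hoare-style two-pointer partition with pivot = 25:

Initial array: [25, 15, 22, 17, 2, 26, 27]

Pointers start at i = 1, j = 6.
i ends at 5, j ends at 4: the pointers have crossed (j < i), so scanning stops.

Swap pivot arr[0] with arr[4] to place pivot at position 4: [2, 15, 22, 17, 25, 26, 27]
Pivot position: 4

After partitioning with pivot 25, the array becomes [2, 15, 22, 17, 25, 26, 27]. The pivot is placed at index 4. All elements to the left of the pivot are <= 25, and all elements to the right are > 25.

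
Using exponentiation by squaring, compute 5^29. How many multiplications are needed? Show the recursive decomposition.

Computing 5^29 by squaring (build up from 5^1; each line after the first costs one multiplication):

5^1 = 5
5^2 = (5^1)^2 = 5^2 = 25
5^3 = 5 * 5^2 = 5 * 25 = 125
5^6 = (5^3)^2 = 125^2 = 15625
5^7 = 5 * 5^6 = 5 * 15625 = 78125
5^14 = (5^7)^2 = 78125^2 = 6103515625
5^28 = (5^14)^2 = 6103515625^2 = 37252902984619140625
5^29 = 5 * 5^28 = 5 * 37252902984619140625 = 186264514923095703125

Result: 186264514923095703125
Multiplications needed: 7 (7 lines after 5^1)

5^29 = 186264514923095703125. Using exponentiation by squaring, this requires 7 multiplications. The key idea: if the exponent is even, square the half-power; if odd, multiply by the base once.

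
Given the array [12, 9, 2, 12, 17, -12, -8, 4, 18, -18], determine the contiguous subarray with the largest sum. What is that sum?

Using Kadane's algorithm on [12, 9, 2, 12, 17, -12, -8, 4, 18, -18]:

Scanning through the array:
Position 1 (value 9): max_ending_here = 21, max_so_far = 21
Position 2 (value 2): max_ending_here = 23, max_so_far = 23
Position 3 (value 12): max_ending_here = 35, max_so_far = 35
Position 4 (value 17): max_ending_here = 52, max_so_far = 52
Position 5 (value -12): max_ending_here = 40, max_so_far = 52
Position 6 (value -8): max_ending_here = 32, max_so_far = 52
Position 7 (value 4): max_ending_here = 36, max_so_far = 52
Position 8 (value 18): max_ending_here = 54, max_so_far = 54
Position 9 (value -18): max_ending_here = 36, max_so_far = 54

Maximum subarray: [12, 9, 2, 12, 17, -12, -8, 4, 18]
Maximum sum: 54

The maximum subarray is [12, 9, 2, 12, 17, -12, -8, 4, 18] with sum 54. This subarray runs from index 0 to index 8.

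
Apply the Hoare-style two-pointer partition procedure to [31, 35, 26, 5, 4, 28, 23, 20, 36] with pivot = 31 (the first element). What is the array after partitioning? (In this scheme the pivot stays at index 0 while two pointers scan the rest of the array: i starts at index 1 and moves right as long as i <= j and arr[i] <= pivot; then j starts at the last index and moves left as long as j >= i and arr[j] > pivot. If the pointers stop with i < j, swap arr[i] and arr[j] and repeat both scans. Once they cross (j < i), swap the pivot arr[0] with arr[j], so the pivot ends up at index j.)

Hoare-style two-pointer partition with pivot = 31:

Initial array: [31, 35, 26, 5, 4, 28, 23, 20, 36]

Pointers start at i = 1, j = 8.
i stops at index 1 (arr[1]=35 > 31), j stops at index 7 (arr[7]=20 <= 31): swap arr[1] and arr[7], array becomes [31, 20, 26, 5, 4, 28, 23, 35, 36]
i ends at 7, j ends at 6: the pointers have crossed (j < i), so scanning stops.

Swap pivot arr[0] with arr[6] to place pivot at position 6: [23, 20, 26, 5, 4, 28, 31, 35, 36]
Pivot position: 6

After partitioning with pivot 31, the array becomes [23, 20, 26, 5, 4, 28, 31, 35, 36]. The pivot is placed at index 6. All elements to the left of the pivot are <= 31, and all elements to the right are > 31.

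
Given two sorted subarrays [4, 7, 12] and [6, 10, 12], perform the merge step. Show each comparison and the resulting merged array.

Merging process:

Compare 4 vs 6: take 4 from left. Merged: [4]
Compare 7 vs 6: take 6 from right. Merged: [4, 6]
Compare 7 vs 10: take 7 from left. Merged: [4, 6, 7]
Compare 12 vs 10: take 10 from right. Merged: [4, 6, 7, 10]
Compare 12 vs 12: take 12 from left. Merged: [4, 6, 7, 10, 12]
Append remaining from right: [12]. Merged: [4, 6, 7, 10, 12, 12]

Final merged array: [4, 6, 7, 10, 12, 12]
Total comparisons: 5

The merged array is [4, 6, 7, 10, 12, 12], requiring 5 comparisons. The merge step runs in O(n) time where n is the total number of elements.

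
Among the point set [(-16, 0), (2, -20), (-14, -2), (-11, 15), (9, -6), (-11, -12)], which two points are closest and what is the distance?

Computing all pairwise distances among 6 points:

d((-16, 0), (2, -20)) = 26.9072
d((-16, 0), (-14, -2)) = 2.8284 <-- minimum
d((-16, 0), (-11, 15)) = 15.8114
d((-16, 0), (9, -6)) = 25.7099
d((-16, 0), (-11, -12)) = 13.0
d((2, -20), (-14, -2)) = 24.0832
d((2, -20), (-11, 15)) = 37.3363
d((2, -20), (9, -6)) = 15.6525
d((2, -20), (-11, -12)) = 15.2643
d((-14, -2), (-11, 15)) = 17.2627
d((-14, -2), (9, -6)) = 23.3452
d((-14, -2), (-11, -12)) = 10.4403
d((-11, 15), (9, -6)) = 29.0
d((-11, 15), (-11, -12)) = 27.0
d((9, -6), (-11, -12)) = 20.8806

Closest pair: (-16, 0) and (-14, -2) with distance 2.8284

The closest pair is (-16, 0) and (-14, -2) with Euclidean distance 2.8284. For 6 points, brute-force pairwise comparison is shown above. For large n, the divide-and-conquer algorithm (sort by x, recurse on halves, check the dividing strip) achieves O(n log n).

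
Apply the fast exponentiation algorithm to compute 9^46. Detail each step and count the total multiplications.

Computing 9^46 by squaring (build up from 9^1; each line after the first costs one multiplication):

9^1 = 9
9^2 = (9^1)^2 = 9^2 = 81
9^4 = (9^2)^2 = 81^2 = 6561
9^5 = 9 * 9^4 = 9 * 6561 = 59049
9^10 = (9^5)^2 = 59049^2 = 3486784401
9^11 = 9 * 9^10 = 9 * 3486784401 = 31381059609
9^22 = (9^11)^2 = 31381059609^2 = 984770902183611232881
9^23 = 9 * 9^22 = 9 * 984770902183611232881 = 8862938119652501095929
9^46 = (9^23)^2 = 8862938119652501095929^2 = 78551672112789411833022577315290546060373041

Result: 78551672112789411833022577315290546060373041
Multiplications needed: 8 (8 lines after 9^1)

9^46 = 78551672112789411833022577315290546060373041. Using exponentiation by squaring, this requires 8 multiplications. The key idea: if the exponent is even, square the half-power; if odd, multiply by the base once.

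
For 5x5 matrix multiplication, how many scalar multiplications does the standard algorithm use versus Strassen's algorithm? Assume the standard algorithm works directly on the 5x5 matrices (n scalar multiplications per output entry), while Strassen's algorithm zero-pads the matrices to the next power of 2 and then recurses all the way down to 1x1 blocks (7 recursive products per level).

Matrix multiplication for 5x5 matrices:

Strassen's algorithm requires power-of-2 dimensions. Pad 5x5 to 8x8 (next power of 2).

Standard algorithm: 5^3 = 125 multiplications
Strassen's algorithm: 7^(log2(8)) = 7^3 = 343 multiplications
Difference: 125 - 343 = -218 (Strassen uses MORE here due to padding overhead — for small or just-over-power-of-2 n, padding can outweigh the per-level savings)

Standard: 125 multiplications (5^3). Strassen: 343 multiplications (7^3, after padding to 8x8). Strassen reduces 8 recursive multiplications to 7 at each level.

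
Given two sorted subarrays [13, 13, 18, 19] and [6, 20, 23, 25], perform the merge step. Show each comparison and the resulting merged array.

Merging process:

Compare 13 vs 6: take 6 from right. Merged: [6]
Compare 13 vs 20: take 13 from left. Merged: [6, 13]
Compare 13 vs 20: take 13 from left. Merged: [6, 13, 13]
Compare 18 vs 20: take 18 from left. Merged: [6, 13, 13, 18]
Compare 19 vs 20: take 19 from left. Merged: [6, 13, 13, 18, 19]
Append remaining from right: [20, 23, 25]. Merged: [6, 13, 13, 18, 19, 20, 23, 25]

Final merged array: [6, 13, 13, 18, 19, 20, 23, 25]
Total comparisons: 5

The merged array is [6, 13, 13, 18, 19, 20, 23, 25], requiring 5 comparisons. The merge step runs in O(n) time where n is the total number of elements.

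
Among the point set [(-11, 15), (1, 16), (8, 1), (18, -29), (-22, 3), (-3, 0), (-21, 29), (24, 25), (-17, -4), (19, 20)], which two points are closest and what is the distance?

Computing all pairwise distances among 10 points:

d((-11, 15), (1, 16)) = 12.0416
d((-11, 15), (8, 1)) = 23.6008
d((-11, 15), (18, -29)) = 52.6972
d((-11, 15), (-22, 3)) = 16.2788
d((-11, 15), (-3, 0)) = 17.0
d((-11, 15), (-21, 29)) = 17.2047
d((-11, 15), (24, 25)) = 36.4005
d((-11, 15), (-17, -4)) = 19.9249
d((-11, 15), (19, 20)) = 30.4138
d((1, 16), (8, 1)) = 16.5529
d((1, 16), (18, -29)) = 48.1041
d((1, 16), (-22, 3)) = 26.4197
d((1, 16), (-3, 0)) = 16.4924
d((1, 16), (-21, 29)) = 25.5539
d((1, 16), (24, 25)) = 24.6982
d((1, 16), (-17, -4)) = 26.9072
d((1, 16), (19, 20)) = 18.4391
d((8, 1), (18, -29)) = 31.6228
d((8, 1), (-22, 3)) = 30.0666
d((8, 1), (-3, 0)) = 11.0454
d((8, 1), (-21, 29)) = 40.3113
d((8, 1), (24, 25)) = 28.8444
d((8, 1), (-17, -4)) = 25.4951
d((8, 1), (19, 20)) = 21.9545
d((18, -29), (-22, 3)) = 51.225
d((18, -29), (-3, 0)) = 35.805
d((18, -29), (-21, 29)) = 69.8928
d((18, -29), (24, 25)) = 54.3323
d((18, -29), (-17, -4)) = 43.0116
d((18, -29), (19, 20)) = 49.0102
d((-22, 3), (-3, 0)) = 19.2354
d((-22, 3), (-21, 29)) = 26.0192
d((-22, 3), (24, 25)) = 50.9902
d((-22, 3), (-17, -4)) = 8.6023
d((-22, 3), (19, 20)) = 44.3847
d((-3, 0), (-21, 29)) = 34.1321
d((-3, 0), (24, 25)) = 36.7967
d((-3, 0), (-17, -4)) = 14.5602
d((-3, 0), (19, 20)) = 29.7321
d((-21, 29), (24, 25)) = 45.1774
d((-21, 29), (-17, -4)) = 33.2415
d((-21, 29), (19, 20)) = 41.0
d((24, 25), (-17, -4)) = 50.2195
d((24, 25), (19, 20)) = 7.0711 <-- minimum
d((-17, -4), (19, 20)) = 43.2666

Closest pair: (24, 25) and (19, 20) with distance 7.0711

The closest pair is (24, 25) and (19, 20) with Euclidean distance 7.0711. For 10 points, brute-force pairwise comparison is shown above. For large n, the divide-and-conquer algorithm (sort by x, recurse on halves, check the dividing strip) achieves O(n log n).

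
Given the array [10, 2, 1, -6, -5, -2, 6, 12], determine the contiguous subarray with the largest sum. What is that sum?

Using Kadane's algorithm on [10, 2, 1, -6, -5, -2, 6, 12]:

Scanning through the array:
Position 1 (value 2): max_ending_here = 12, max_so_far = 12
Position 2 (value 1): max_ending_here = 13, max_so_far = 13
Position 3 (value -6): max_ending_here = 7, max_so_far = 13
Position 4 (value -5): max_ending_here = 2, max_so_far = 13
Position 5 (value -2): max_ending_here = 0, max_so_far = 13
Position 6 (value 6): max_ending_here = 6, max_so_far = 13
Position 7 (value 12): max_ending_here = 18, max_so_far = 18

Maximum subarray: [10, 2, 1, -6, -5, -2, 6, 12]
Maximum sum: 18

The maximum subarray is [10, 2, 1, -6, -5, -2, 6, 12] with sum 18. This subarray runs from index 0 to index 7.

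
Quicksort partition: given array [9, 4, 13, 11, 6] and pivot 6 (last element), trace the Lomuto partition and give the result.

Lomuto partition with pivot = 6:

Initial array: [9, 4, 13, 11, 6]

arr[0]=9 > 6: no swap
arr[1]=4 <= 6: swap with position 0, array becomes [4, 9, 13, 11, 6]
arr[2]=13 > 6: no swap
arr[3]=11 > 6: no swap

Place pivot at position 1: [4, 6, 13, 11, 9]
Pivot position: 1

After partitioning with pivot 6, the array becomes [4, 6, 13, 11, 9]. The pivot is placed at index 1. All elements to the left of the pivot are <= 6, and all elements to the right are > 6.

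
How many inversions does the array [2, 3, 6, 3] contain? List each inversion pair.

Finding inversions in [2, 3, 6, 3]:

(2, 3): arr[2]=6 > arr[3]=3

Total inversions: 1

The array has 1 inversion(s): (2,3). Each pair (i,j) satisfies i < j and arr[i] > arr[j].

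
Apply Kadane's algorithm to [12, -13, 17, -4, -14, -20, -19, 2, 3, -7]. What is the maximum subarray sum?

Using Kadane's algorithm on [12, -13, 17, -4, -14, -20, -19, 2, 3, -7]:

Scanning through the array:
Position 1 (value -13): max_ending_here = -1, max_so_far = 12
Position 2 (value 17): max_ending_here = 17, max_so_far = 17
Position 3 (value -4): max_ending_here = 13, max_so_far = 17
Position 4 (value -14): max_ending_here = -1, max_so_far = 17
Position 5 (value -20): max_ending_here = -20, max_so_far = 17
Position 6 (value -19): max_ending_here = -19, max_so_far = 17
Position 7 (value 2): max_ending_here = 2, max_so_far = 17
Position 8 (value 3): max_ending_here = 5, max_so_far = 17
Position 9 (value -7): max_ending_here = -2, max_so_far = 17

Maximum subarray: [17]
Maximum sum: 17

The maximum subarray is [17] with sum 17. This subarray runs from index 2 to index 2.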